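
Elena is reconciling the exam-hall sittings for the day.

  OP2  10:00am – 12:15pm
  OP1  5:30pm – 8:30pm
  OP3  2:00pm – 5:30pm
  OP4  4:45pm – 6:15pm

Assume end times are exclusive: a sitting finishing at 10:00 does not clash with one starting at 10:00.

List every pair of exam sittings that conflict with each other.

OP1 & OP4, OP3 & OP4

Sorted by start: OP2, OP3, OP4, OP1.
OP3 starts after OP2 ends; OP2 is clear from here.
OP4 starts before OP3 ends → OP3 and OP4 overlap.
OP1 starts exactly when OP3 ends (back-to-back, no overlap).
OP1 starts before OP4 ends → OP4 and OP1 overlap.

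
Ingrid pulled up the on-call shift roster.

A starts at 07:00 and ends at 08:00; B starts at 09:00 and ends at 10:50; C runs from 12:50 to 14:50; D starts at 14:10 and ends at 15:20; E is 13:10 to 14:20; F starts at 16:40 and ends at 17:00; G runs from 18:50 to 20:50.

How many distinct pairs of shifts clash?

3

Two intervals overlap when each starts before the other ends.
Sorted by start: A, B, C, E, D, F, G.
B starts after A ends, so A has no further overlaps.
C starts after B ends, so B has no further overlaps.
E starts before C ends → C and E overlap.
D starts before C ends → C and D overlap.
F starts after C ends, so C has no further overlaps.
D starts before E ends → E and D overlap.
F starts after E ends, so E has no further overlaps.
F starts after D ends, so D has no further overlaps.
G starts after F ends.
Overlapping pairs: C & D, C & E, D & E — 3 in total.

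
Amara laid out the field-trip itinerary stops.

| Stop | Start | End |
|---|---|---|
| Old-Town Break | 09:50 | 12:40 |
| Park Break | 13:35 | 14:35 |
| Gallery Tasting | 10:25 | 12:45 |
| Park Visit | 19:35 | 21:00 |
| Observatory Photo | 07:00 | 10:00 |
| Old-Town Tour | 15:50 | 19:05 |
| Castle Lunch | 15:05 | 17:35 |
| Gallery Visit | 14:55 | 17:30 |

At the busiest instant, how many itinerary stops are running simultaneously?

Sweep the timeline, counting +1 at each start and −1 at each end (ends before starts at a tie):
07:00 start Observatory Photo → 1
09:50 start Old-Town Break → 2
10:00 end Observatory Photo → 1
10:25 start Gallery Tasting → 2
12:40 end Old-Town Break → 1
12:45 end Gallery Tasting → 0
13:35 start Park Break → 1
14:35 end Park Break → 0
14:55 start Gallery Visit → 1
15:05 start Castle Lunch → 2
15:50 start Old-Town Tour → 3
17:30 end Gallery Visit → 2
17:35 end Castle Lunch → 1
19:05 end Old-Town Tour → 0
19:35 start Park Visit → 1
21:00 end Park Visit → 0
Peak is 3, at 15:50 (Castle Lunch, Gallery Visit, Old-Town Tour).

3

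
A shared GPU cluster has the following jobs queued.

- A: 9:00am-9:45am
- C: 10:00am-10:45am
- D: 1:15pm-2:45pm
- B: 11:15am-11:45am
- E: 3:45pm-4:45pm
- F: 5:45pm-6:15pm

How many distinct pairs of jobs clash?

Sorted by start: A, C, B, D, E, F.
C starts after A ends — done with A.
B starts after C ends — done with C.
D starts after B ends — done with B.
E starts after D ends — done with D.
F starts after E ends.
No pair overlaps.

0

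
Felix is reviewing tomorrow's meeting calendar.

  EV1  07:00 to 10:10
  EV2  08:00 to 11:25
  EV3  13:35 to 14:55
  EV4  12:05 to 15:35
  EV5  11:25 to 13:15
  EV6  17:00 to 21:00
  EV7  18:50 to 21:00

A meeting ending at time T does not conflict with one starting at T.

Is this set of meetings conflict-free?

Sorted by start: EV1, EV2, EV5, EV4, EV3, EV6, EV7.
EV2 starts before EV1 ends → EV1 and EV2 overlap.
That's a conflict, so the schedule is not conflict-free.

No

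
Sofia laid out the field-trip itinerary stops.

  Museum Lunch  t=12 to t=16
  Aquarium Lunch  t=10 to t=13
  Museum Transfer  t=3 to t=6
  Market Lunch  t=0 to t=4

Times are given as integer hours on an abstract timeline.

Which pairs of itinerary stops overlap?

Aquarium Lunch & Museum Lunch, Market Lunch & Museum Transfer

Sorted by start: Market Lunch, Museum Transfer, Aquarium Lunch, Museum Lunch.
Museum Transfer starts before Market Lunch ends → Market Lunch and Museum Transfer overlap.
Aquarium Lunch starts after Market Lunch ends — done with Market Lunch.
Aquarium Lunch starts after Museum Transfer ends — done with Museum Transfer.
Museum Lunch starts before Aquarium Lunch ends → Aquarium Lunch and Museum Lunch overlap.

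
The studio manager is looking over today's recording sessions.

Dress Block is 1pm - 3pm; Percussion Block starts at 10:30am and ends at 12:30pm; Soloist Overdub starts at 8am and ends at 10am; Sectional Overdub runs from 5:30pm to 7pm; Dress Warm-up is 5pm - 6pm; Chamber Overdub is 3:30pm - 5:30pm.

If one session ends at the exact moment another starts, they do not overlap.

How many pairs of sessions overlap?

2

Sorted by start: Soloist Overdub, Percussion Block, Dress Block, Chamber Overdub, Dress Warm-up, Sectional Overdub.
Percussion Block starts after Soloist Overdub ends, so Soloist Overdub has no further overlaps.
Dress Block starts after Percussion Block ends, so Percussion Block has no further overlaps.
Chamber Overdub starts after Dress Block ends, so Dress Block has no further overlaps.
Dress Warm-up starts before Chamber Overdub ends → Chamber Overdub and Dress Warm-up overlap.
Sectional Overdub starts exactly when Chamber Overdub ends (back-to-back, no overlap).
Sectional Overdub starts before Dress Warm-up ends → Dress Warm-up and Sectional Overdub overlap.
Overlapping pairs: Chamber Overdub & Dress Warm-up, Dress Warm-up & Sectional Overdub — 2 in total.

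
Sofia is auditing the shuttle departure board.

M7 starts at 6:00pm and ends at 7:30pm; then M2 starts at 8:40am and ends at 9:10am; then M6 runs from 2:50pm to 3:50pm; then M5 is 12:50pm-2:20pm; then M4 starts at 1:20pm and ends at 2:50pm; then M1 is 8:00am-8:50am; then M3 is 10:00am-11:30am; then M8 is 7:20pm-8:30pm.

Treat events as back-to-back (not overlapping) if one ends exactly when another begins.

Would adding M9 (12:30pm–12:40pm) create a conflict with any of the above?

M1: ends 8:50am at or before M9 starts 12:30pm → clear.
M2: ends 9:10am at or before M9 starts 12:30pm → clear.
M3: ends 11:30am at or before M9 starts 12:30pm → clear.
M5: starts 12:50pm at or after M9 ends 12:40pm → clear.
M4: starts 1:20pm at or after M9 ends 12:40pm → clear.
M6: starts 2:50pm at or after M9 ends 12:40pm → clear.
M7: starts 6:00pm at or after M9 ends 12:40pm → clear.
M8: starts 7:20pm at or after M9 ends 12:40pm → clear.

No — it doesn't clash with anything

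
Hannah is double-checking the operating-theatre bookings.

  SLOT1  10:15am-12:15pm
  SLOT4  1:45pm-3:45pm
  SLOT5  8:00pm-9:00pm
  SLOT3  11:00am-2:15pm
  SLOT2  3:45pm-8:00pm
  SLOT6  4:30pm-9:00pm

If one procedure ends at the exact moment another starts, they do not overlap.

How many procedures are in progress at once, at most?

2

Walk through starts and ends in time order (an end at T is processed before a start at T):
10:15am start SLOT1 → 1
11:00am start SLOT3 → 2
12:15pm end SLOT1 → 1
1:45pm start SLOT4 → 2
2:15pm end SLOT3 → 1
3:45pm end SLOT4 → 0
3:45pm start SLOT2 → 1
4:30pm start SLOT6 → 2
8:00pm end SLOT2 → 1
8:00pm start SLOT5 → 2
9:00pm end SLOT5 → 1
9:00pm end SLOT6 → 0
Peak is 2, at 11:00am (SLOT1, SLOT3).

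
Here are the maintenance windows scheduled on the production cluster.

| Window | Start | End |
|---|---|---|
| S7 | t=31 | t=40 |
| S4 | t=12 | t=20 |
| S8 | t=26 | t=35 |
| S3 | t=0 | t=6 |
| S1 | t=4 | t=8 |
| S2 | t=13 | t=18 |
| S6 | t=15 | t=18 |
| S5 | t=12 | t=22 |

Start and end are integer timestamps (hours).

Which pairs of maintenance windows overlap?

S1 & S3, S2 & S4, S2 & S5, S2 & S6, S4 & S5, S4 & S6, S5 & S6, S7 & S8

Sorted by start: S3, S1, S4, S5, S2, S6, S8, S7.
S1 starts before S3 ends → S3 and S1 overlap.
S4 starts after S3 ends — done with S3.
S4 starts after S1 ends — done with S1.
S5 starts before S4 ends → S4 and S5 overlap.
S2 starts before S4 ends → S4 and S2 overlap.
S6 starts before S4 ends → S4 and S6 overlap.
S8 starts after S4 ends — done with S4.
S2 starts before S5 ends → S5 and S2 overlap.
S6 starts before S5 ends → S5 and S6 overlap.
S8 starts after S5 ends — done with S5.
S6 starts before S2 ends → S2 and S6 overlap.
S8 starts after S2 ends — done with S2.
S8 starts after S6 ends — done with S6.
S7 starts before S8 ends → S8 and S7 overlap.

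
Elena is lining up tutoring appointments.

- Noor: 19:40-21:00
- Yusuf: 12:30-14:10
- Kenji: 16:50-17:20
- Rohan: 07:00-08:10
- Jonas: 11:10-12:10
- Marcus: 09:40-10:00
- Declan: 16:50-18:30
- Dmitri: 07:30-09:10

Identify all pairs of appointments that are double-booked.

Declan & Kenji, Dmitri & Rohan

Sorted by start: Rohan, Dmitri, Marcus, Jonas, Yusuf, Declan, Kenji, Noor.
Dmitri starts before Rohan ends → Rohan and Dmitri overlap.
Marcus starts after Rohan ends, so nothing later overlaps Rohan either.
Marcus starts after Dmitri ends, so nothing later overlaps Dmitri either.
Jonas starts after Marcus ends, so nothing later overlaps Marcus either.
Yusuf starts after Jonas ends, so nothing later overlaps Jonas either.
Declan starts after Yusuf ends, so nothing later overlaps Yusuf either.
Kenji starts before Declan ends → Declan and Kenji overlap.
Noor starts after Declan ends.
Noor starts after Kenji ends.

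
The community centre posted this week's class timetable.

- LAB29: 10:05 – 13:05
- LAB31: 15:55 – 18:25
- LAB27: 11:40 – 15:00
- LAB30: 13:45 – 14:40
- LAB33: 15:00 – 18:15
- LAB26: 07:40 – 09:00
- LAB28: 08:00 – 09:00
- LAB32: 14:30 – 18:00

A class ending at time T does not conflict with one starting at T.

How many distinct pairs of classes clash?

8

Sorted by start: LAB26, LAB28, LAB29, LAB27, LAB30, LAB32, LAB33, LAB31.
LAB28 starts before LAB26 ends → LAB26 and LAB28 overlap.
LAB29 starts after LAB26 ends; LAB26 is clear from here.
LAB29 starts after LAB28 ends; LAB28 is clear from here.
LAB27 starts before LAB29 ends → LAB29 and LAB27 overlap.
LAB30 starts after LAB29 ends; LAB29 is clear from here.
LAB30 starts before LAB27 ends → LAB27 and LAB30 overlap.
LAB32 starts before LAB27 ends → LAB27 and LAB32 overlap.
LAB33 starts exactly when LAB27 ends (back-to-back, no overlap); LAB27 is clear from here.
LAB32 starts before LAB30 ends → LAB30 and LAB32 overlap.
LAB33 starts after LAB30 ends; LAB30 is clear from here.
LAB33 starts before LAB32 ends → LAB32 and LAB33 overlap.
LAB31 starts before LAB32 ends → LAB32 and LAB31 overlap.
LAB31 starts before LAB33 ends → LAB33 and LAB31 overlap.
Overlapping pairs: LAB26 & LAB28, LAB27 & LAB29, LAB27 & LAB30, LAB27 & LAB32, LAB30 & LAB32, LAB31 & LAB32, LAB31 & LAB33, LAB32 & LAB33 — 8 in total.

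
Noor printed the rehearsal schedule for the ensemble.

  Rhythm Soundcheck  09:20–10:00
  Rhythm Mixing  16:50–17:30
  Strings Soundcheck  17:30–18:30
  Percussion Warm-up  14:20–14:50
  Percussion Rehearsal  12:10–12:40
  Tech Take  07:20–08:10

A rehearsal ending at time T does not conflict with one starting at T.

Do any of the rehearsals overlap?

Two intervals overlap when each starts before the other ends.
Sorted by start: Tech Take, Rhythm Soundcheck, Percussion Rehearsal, Percussion Warm-up, Rhythm Mixing, Strings Soundcheck.
Rhythm Soundcheck starts after Tech Take ends — done with Tech Take.
Percussion Rehearsal starts after Rhythm Soundcheck ends — done with Rhythm Soundcheck.
Percussion Warm-up starts after Percussion Rehearsal ends — done with Percussion Rehearsal.
Rhythm Mixing starts after Percussion Warm-up ends — done with Percussion Warm-up.
Strings Soundcheck starts exactly when Rhythm Mixing ends (back-to-back, no overlap).
Every pair is clear; the schedule has no overlaps.

No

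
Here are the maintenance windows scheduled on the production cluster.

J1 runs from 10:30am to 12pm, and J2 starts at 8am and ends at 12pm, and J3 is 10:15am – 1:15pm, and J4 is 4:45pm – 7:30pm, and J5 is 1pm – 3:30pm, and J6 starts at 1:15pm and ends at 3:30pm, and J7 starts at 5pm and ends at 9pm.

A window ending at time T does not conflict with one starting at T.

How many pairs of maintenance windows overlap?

Sorted by start: J2, J3, J1, J5, J6, J4, J7.
J3 starts before J2 ends → J2 and J3 overlap.
J1 starts before J2 ends → J2 and J1 overlap.
J5 starts after J2 ends, so nothing later overlaps J2 either.
J1 starts before J3 ends → J3 and J1 overlap.
J5 starts before J3 ends → J3 and J5 overlap.
J6 starts exactly when J3 ends (back-to-back, no overlap), so nothing later overlaps J3 either.
J5 starts after J1 ends, so nothing later overlaps J1 either.
J6 starts before J5 ends → J5 and J6 overlap.
J4 starts after J5 ends, so nothing later overlaps J5 either.
J4 starts after J6 ends, so nothing later overlaps J6 either.
J7 starts before J4 ends → J4 and J7 overlap.
Overlapping pairs: J1 & J2, J1 & J3, J2 & J3, J3 & J5, J4 & J7, J5 & J6 — 6 in total.

6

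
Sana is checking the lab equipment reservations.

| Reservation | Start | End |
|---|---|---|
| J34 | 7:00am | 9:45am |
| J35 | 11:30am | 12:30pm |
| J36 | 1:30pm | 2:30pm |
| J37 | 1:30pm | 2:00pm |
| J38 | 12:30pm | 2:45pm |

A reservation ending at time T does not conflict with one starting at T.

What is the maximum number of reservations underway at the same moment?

3

Sweep the timeline, counting +1 at each start and −1 at each end (ends before starts at a tie):
7:00am start J34 → 1
9:45am end J34 → 0
11:30am start J35 → 1
12:30pm end J35 → 0
12:30pm start J38 → 1
1:30pm start J36 → 2
1:30pm start J37 → 3
2:00pm end J37 → 2
2:30pm end J36 → 1
2:45pm end J38 → 0
Peak is 3, at 1:30pm (J36, J37, J38).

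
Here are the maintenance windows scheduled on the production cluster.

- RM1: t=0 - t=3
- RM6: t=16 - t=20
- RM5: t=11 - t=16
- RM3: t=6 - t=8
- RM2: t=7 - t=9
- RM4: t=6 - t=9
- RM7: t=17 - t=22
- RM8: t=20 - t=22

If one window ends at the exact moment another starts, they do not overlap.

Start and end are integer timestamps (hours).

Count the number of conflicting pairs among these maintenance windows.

5

Sorted by start: RM1, RM3, RM4, RM2, RM5, RM6, RM7, RM8.
RM3 starts after RM1 ends; RM1 is clear from here.
RM4 starts before RM3 ends → RM3 and RM4 overlap.
RM2 starts before RM3 ends → RM3 and RM2 overlap.
RM5 starts after RM3 ends; RM3 is clear from here.
RM2 starts before RM4 ends → RM4 and RM2 overlap.
RM5 starts after RM4 ends; RM4 is clear from here.
RM5 starts after RM2 ends; RM2 is clear from here.
RM6 starts exactly when RM5 ends (back-to-back, no overlap); RM5 is clear from here.
RM7 starts before RM6 ends → RM6 and RM7 overlap.
RM8 starts exactly when RM6 ends (back-to-back, no overlap).
RM8 starts before RM7 ends → RM7 and RM8 overlap.
Overlapping pairs: RM2 & RM3, RM2 & RM4, RM3 & RM4, RM6 & RM7, RM7 & RM8 — 5 in total.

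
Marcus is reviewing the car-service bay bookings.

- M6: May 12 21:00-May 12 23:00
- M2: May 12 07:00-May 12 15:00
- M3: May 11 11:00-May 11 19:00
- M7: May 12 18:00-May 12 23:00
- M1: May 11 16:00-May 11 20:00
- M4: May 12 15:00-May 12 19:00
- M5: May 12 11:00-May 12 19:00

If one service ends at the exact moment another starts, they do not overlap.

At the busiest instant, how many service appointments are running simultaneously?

3

Walk through starts and ends in time order (an end at T is processed before a start at T):
May 11 11:00 start M3 → 1
May 11 16:00 start M1 → 2
May 11 19:00 end M3 → 1
May 11 20:00 end M1 → 0
May 12 07:00 start M2 → 1
May 12 11:00 start M5 → 2
May 12 15:00 end M2 → 1
May 12 15:00 start M4 → 2
May 12 18:00 start M7 → 3
May 12 19:00 end M4 → 2
May 12 19:00 end M5 → 1
May 12 21:00 start M6 → 2
May 12 23:00 end M6 → 1
May 12 23:00 end M7 → 0
Peak is 3, at May 12 18:00 (M4, M5, M7).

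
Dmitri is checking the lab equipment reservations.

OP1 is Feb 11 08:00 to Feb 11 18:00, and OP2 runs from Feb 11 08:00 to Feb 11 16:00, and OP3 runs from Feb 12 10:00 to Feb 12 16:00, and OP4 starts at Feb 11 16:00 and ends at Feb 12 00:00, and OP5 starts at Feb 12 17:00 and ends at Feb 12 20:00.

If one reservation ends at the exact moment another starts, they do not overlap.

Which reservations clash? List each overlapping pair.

Sorted by start: OP1, OP2, OP4, OP3, OP5.
OP2 starts before OP1 ends → OP1 and OP2 overlap.
OP4 starts before OP1 ends → OP1 and OP4 overlap.
OP3 starts after OP1 ends, so OP1 has no further overlaps.
OP4 starts exactly when OP2 ends (back-to-back, no overlap), so OP2 has no further overlaps.
OP3 starts after OP4 ends, so OP4 has no further overlaps.
OP5 starts after OP3 ends.

OP1 & OP2, OP1 & OP4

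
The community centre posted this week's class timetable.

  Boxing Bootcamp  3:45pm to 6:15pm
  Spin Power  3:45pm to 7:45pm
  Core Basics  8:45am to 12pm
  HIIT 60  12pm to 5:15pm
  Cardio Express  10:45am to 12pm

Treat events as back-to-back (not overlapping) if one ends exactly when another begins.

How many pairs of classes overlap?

Two intervals overlap when each starts before the other ends.
Sorted by start: Core Basics, Cardio Express, HIIT 60, Boxing Bootcamp, Spin Power.
Cardio Express starts before Core Basics ends → Core Basics and Cardio Express overlap.
HIIT 60 starts exactly when Core Basics ends (back-to-back, no overlap), so Core Basics has no further overlaps.
HIIT 60 starts exactly when Cardio Express ends (back-to-back, no overlap), so Cardio Express has no further overlaps.
Boxing Bootcamp starts before HIIT 60 ends → HIIT 60 and Boxing Bootcamp overlap.
Spin Power starts before HIIT 60 ends → HIIT 60 and Spin Power overlap.
Spin Power starts before Boxing Bootcamp ends → Boxing Bootcamp and Spin Power overlap.
Overlapping pairs: Boxing Bootcamp & HIIT 60, Boxing Bootcamp & Spin Power, Cardio Express & Core Basics, HIIT 60 & Spin Power — 4 in total.

4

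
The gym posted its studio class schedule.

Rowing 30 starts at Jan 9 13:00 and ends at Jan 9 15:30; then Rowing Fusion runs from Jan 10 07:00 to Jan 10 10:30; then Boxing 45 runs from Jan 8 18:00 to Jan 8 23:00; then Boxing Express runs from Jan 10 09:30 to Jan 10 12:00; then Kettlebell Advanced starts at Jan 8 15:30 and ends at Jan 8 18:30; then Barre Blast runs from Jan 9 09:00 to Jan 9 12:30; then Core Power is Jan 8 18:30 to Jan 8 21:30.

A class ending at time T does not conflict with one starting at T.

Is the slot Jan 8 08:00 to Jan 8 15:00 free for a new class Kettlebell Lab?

Yes — the slot is free

Kettlebell Advanced: starts Jan 8 15:30 at or after Kettlebell Lab ends Jan 8 15:00 → clear.
Boxing 45: starts Jan 8 18:00 at or after Kettlebell Lab ends Jan 8 15:00 → clear.
Core Power: starts Jan 8 18:30 at or after Kettlebell Lab ends Jan 8 15:00 → clear.
Barre Blast: starts Jan 9 09:00 at or after Kettlebell Lab ends Jan 8 15:00 → clear.
Rowing 30: starts Jan 9 13:00 at or after Kettlebell Lab ends Jan 8 15:00 → clear.
Rowing Fusion: starts Jan 10 07:00 at or after Kettlebell Lab ends Jan 8 15:00 → clear.
Boxing Express: starts Jan 10 09:30 at or after Kettlebell Lab ends Jan 8 15:00 → clear.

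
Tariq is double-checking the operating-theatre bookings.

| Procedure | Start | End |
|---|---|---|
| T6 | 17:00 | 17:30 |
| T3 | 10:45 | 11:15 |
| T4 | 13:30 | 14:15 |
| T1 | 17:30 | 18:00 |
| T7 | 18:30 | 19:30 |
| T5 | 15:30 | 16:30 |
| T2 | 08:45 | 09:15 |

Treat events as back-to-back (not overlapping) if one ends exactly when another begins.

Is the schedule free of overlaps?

Two intervals overlap when each starts before the other ends.
Sorted by start: T2, T3, T4, T5, T6, T1, T7.
T3 starts after T2 ends; T2 is clear from here.
T4 starts after T3 ends; T3 is clear from here.
T5 starts after T4 ends; T4 is clear from here.
T6 starts after T5 ends; T5 is clear from here.
T1 starts exactly when T6 ends (back-to-back, no overlap); T6 is clear from here.
T7 starts after T1 ends.
Every pair is clear; the schedule has no overlaps.

Yes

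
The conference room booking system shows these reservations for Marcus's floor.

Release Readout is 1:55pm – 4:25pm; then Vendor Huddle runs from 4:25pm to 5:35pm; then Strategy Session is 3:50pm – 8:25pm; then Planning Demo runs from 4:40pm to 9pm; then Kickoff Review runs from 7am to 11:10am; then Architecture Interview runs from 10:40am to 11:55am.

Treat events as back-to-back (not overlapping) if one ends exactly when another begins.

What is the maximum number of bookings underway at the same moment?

Sweep the timeline, counting +1 at each start and −1 at each end (ends before starts at a tie):
7am start Kickoff Review → 1
10:40am start Architecture Interview → 2
11:10am end Kickoff Review → 1
11:55am end Architecture Interview → 0
1:55pm start Release Readout → 1
3:50pm start Strategy Session → 2
4:25pm end Release Readout → 1
4:25pm start Vendor Huddle → 2
4:40pm start Planning Demo → 3
5:35pm end Vendor Huddle → 2
8:25pm end Strategy Session → 1
9pm end Planning Demo → 0
Peak is 3, at 4:40pm (Planning Demo, Strategy Session, Vendor Huddle).

3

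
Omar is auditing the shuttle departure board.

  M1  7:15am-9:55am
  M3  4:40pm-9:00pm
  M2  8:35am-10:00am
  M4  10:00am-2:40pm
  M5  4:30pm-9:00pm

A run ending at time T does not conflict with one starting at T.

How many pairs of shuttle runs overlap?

Two intervals overlap when each starts before the other ends.
Sorted by start: M1, M2, M4, M5, M3.
M2 starts before M1 ends → M1 and M2 overlap.
M4 starts after M1 ends; M1 is clear from here.
M4 starts exactly when M2 ends (back-to-back, no overlap); M2 is clear from here.
M5 starts after M4 ends; M4 is clear from here.
M3 starts before M5 ends → M5 and M3 overlap.
Overlapping pairs: M1 & M2, M3 & M5 — 2 in total.

2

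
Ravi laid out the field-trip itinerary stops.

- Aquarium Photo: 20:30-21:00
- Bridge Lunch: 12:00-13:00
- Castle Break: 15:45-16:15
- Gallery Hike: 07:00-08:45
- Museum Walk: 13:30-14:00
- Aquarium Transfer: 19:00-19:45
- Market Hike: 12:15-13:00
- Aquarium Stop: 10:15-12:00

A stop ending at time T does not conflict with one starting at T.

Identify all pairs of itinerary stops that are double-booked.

Two intervals overlap when each starts before the other ends.
Sorted by start: Gallery Hike, Aquarium Stop, Bridge Lunch, Market Hike, Museum Walk, Castle Break, Aquarium Transfer, Aquarium Photo.
Aquarium Stop starts after Gallery Hike ends, so Gallery Hike has no further overlaps.
Bridge Lunch starts exactly when Aquarium Stop ends (back-to-back, no overlap), so Aquarium Stop has no further overlaps.
Market Hike starts before Bridge Lunch ends → Bridge Lunch and Market Hike overlap.
Museum Walk starts after Bridge Lunch ends, so Bridge Lunch has no further overlaps.
Museum Walk starts after Market Hike ends, so Market Hike has no further overlaps.
Castle Break starts after Museum Walk ends, so Museum Walk has no further overlaps.
Aquarium Transfer starts after Castle Break ends, so Castle Break has no further overlaps.
Aquarium Photo starts after Aquarium Transfer ends.

Bridge Lunch & Market Hike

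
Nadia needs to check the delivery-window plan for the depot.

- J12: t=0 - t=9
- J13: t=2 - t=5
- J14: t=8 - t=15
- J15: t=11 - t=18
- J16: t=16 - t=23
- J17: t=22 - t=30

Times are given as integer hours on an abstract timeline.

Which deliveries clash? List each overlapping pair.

Sorted by start: J12, J13, J14, J15, J16, J17.
J13 starts before J12 ends → J12 and J13 overlap.
J14 starts before J12 ends → J12 and J14 overlap.
J15 starts after J12 ends, so nothing later overlaps J12 either.
J14 starts after J13 ends, so nothing later overlaps J13 either.
J15 starts before J14 ends → J14 and J15 overlap.
J16 starts after J14 ends, so nothing later overlaps J14 either.
J16 starts before J15 ends → J15 and J16 overlap.
J17 starts after J15 ends.
J17 starts before J16 ends → J16 and J17 overlap.

J12 & J13, J12 & J14, J14 & J15, J15 & J16, J16 & J17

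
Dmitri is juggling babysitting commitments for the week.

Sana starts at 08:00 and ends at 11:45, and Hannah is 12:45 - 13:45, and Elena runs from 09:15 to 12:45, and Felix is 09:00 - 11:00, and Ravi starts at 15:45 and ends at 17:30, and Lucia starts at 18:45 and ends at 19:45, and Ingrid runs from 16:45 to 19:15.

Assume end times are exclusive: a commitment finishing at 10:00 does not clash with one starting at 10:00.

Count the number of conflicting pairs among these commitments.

Sorted by start: Sana, Felix, Elena, Hannah, Ravi, Ingrid, Lucia.
Felix starts before Sana ends → Sana and Felix overlap.
Elena starts before Sana ends → Sana and Elena overlap.
Hannah starts after Sana ends, so Sana has no further overlaps.
Elena starts before Felix ends → Felix and Elena overlap.
Hannah starts after Felix ends, so Felix has no further overlaps.
Hannah starts exactly when Elena ends (back-to-back, no overlap), so Elena has no further overlaps.
Ravi starts after Hannah ends, so Hannah has no further overlaps.
Ingrid starts before Ravi ends → Ravi and Ingrid overlap.
Lucia starts after Ravi ends.
Lucia starts before Ingrid ends → Ingrid and Lucia overlap.
Overlapping pairs: Elena & Felix, Elena & Sana, Felix & Sana, Ingrid & Lucia, Ingrid & Ravi — 5 in total.

5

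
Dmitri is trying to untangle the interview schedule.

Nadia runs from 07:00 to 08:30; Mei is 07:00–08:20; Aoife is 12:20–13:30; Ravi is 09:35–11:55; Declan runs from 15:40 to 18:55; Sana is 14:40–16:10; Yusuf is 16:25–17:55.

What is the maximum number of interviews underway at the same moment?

Walk through starts and ends in time order (an end at T is processed before a start at T):
07:00 start Mei → 1
07:00 start Nadia → 2
08:20 end Mei → 1
08:30 end Nadia → 0
09:35 start Ravi → 1
11:55 end Ravi → 0
12:20 start Aoife → 1
13:30 end Aoife → 0
14:40 start Sana → 1
15:40 start Declan → 2
16:10 end Sana → 1
16:25 start Yusuf → 2
17:55 end Yusuf → 1
18:55 end Declan → 0
Peak is 2, at 07:00 (Mei, Nadia).

2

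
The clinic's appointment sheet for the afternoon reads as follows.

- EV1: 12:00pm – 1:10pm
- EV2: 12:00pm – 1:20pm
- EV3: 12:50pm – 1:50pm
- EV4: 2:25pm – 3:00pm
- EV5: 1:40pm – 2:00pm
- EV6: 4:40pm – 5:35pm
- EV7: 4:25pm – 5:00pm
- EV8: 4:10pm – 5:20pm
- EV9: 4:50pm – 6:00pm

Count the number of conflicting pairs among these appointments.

10

Sorted by start: EV1, EV2, EV3, EV5, EV4, EV8, EV7, EV6, EV9.
EV2 starts before EV1 ends → EV1 and EV2 overlap.
EV3 starts before EV1 ends → EV1 and EV3 overlap.
EV5 starts after EV1 ends, so nothing later overlaps EV1 either.
EV3 starts before EV2 ends → EV2 and EV3 overlap.
EV5 starts after EV2 ends, so nothing later overlaps EV2 either.
EV5 starts before EV3 ends → EV3 and EV5 overlap.
EV4 starts after EV3 ends, so nothing later overlaps EV3 either.
EV4 starts after EV5 ends, so nothing later overlaps EV5 either.
EV8 starts after EV4 ends, so nothing later overlaps EV4 either.
EV7 starts before EV8 ends → EV8 and EV7 overlap.
EV6 starts before EV8 ends → EV8 and EV6 overlap.
EV9 starts before EV8 ends → EV8 and EV9 overlap.
EV6 starts before EV7 ends → EV7 and EV6 overlap.
EV9 starts before EV7 ends → EV7 and EV9 overlap.
EV9 starts before EV6 ends → EV6 and EV9 overlap.
Overlapping pairs: EV1 & EV2, EV1 & EV3, EV2 & EV3, EV3 & EV5, EV6 & EV7, EV6 & EV8, EV6 & EV9, EV7 & EV8, EV7 & EV9, EV8 & EV9 — 10 in total.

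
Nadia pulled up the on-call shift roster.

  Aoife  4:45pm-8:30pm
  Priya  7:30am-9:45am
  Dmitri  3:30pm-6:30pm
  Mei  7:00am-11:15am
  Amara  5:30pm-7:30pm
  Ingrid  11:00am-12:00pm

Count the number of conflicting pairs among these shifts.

5

Two intervals overlap when each starts before the other ends.
Sorted by start: Mei, Priya, Ingrid, Dmitri, Aoife, Amara.
Priya starts before Mei ends → Mei and Priya overlap.
Ingrid starts before Mei ends → Mei and Ingrid overlap.
Dmitri starts after Mei ends; Mei is clear from here.
Ingrid starts after Priya ends; Priya is clear from here.
Dmitri starts after Ingrid ends; Ingrid is clear from here.
Aoife starts before Dmitri ends → Dmitri and Aoife overlap.
Amara starts before Dmitri ends → Dmitri and Amara overlap.
Amara starts before Aoife ends → Aoife and Amara overlap.
Overlapping pairs: Amara & Aoife, Amara & Dmitri, Aoife & Dmitri, Ingrid & Mei, Mei & Priya — 5 in total.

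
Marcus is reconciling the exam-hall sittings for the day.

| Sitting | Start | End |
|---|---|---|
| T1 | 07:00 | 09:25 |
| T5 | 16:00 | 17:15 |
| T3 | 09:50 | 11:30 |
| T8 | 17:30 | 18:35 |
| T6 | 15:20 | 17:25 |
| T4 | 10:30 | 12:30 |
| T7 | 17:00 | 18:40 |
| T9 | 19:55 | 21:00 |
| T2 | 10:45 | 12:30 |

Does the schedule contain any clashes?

Check each pair: they overlap iff neither finishes before the other starts.
Sorted by start: T1, T3, T4, T2, T6, T5, T7, T8, T9.
T3 starts after T1 ends — done with T1.
T4 starts before T3 ends → T3 and T4 overlap.
That's a conflict, so the schedule is not conflict-free.

Yes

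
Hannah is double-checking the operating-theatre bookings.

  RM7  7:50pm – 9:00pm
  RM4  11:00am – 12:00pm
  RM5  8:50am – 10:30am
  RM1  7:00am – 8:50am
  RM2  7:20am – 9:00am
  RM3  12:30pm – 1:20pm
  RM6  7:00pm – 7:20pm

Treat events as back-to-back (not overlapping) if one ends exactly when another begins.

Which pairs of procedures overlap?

Sorted by start: RM1, RM2, RM5, RM4, RM3, RM6, RM7.
RM2 starts before RM1 ends → RM1 and RM2 overlap.
RM5 starts exactly when RM1 ends (back-to-back, no overlap), so nothing later overlaps RM1 either.
RM5 starts before RM2 ends → RM2 and RM5 overlap.
RM4 starts after RM2 ends, so nothing later overlaps RM2 either.
RM4 starts after RM5 ends, so nothing later overlaps RM5 either.
RM3 starts after RM4 ends, so nothing later overlaps RM4 either.
RM6 starts after RM3 ends, so nothing later overlaps RM3 either.
RM7 starts after RM6 ends.

RM1 & RM2, RM2 & RM5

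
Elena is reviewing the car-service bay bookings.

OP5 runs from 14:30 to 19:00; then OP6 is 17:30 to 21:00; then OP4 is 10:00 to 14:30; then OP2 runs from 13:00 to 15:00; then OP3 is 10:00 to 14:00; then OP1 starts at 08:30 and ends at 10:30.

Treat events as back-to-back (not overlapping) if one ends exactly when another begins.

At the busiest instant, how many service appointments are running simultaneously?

Walk through starts and ends in time order (an end at T is processed before a start at T):
08:30 start OP1 → 1
10:00 start OP3 → 2
10:00 start OP4 → 3
10:30 end OP1 → 2
13:00 start OP2 → 3
14:00 end OP3 → 2
14:30 end OP4 → 1
14:30 start OP5 → 2
15:00 end OP2 → 1
17:30 start OP6 → 2
19:00 end OP5 → 1
21:00 end OP6 → 0
Peak is 3, at 10:00 (OP1, OP3, OP4).

3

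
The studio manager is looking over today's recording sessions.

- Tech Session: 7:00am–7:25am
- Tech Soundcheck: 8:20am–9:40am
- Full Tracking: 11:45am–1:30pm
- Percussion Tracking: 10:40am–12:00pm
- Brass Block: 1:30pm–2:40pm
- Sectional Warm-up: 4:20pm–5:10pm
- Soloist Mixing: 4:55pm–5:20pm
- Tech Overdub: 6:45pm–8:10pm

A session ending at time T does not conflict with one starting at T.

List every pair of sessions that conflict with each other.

Sorted by start: Tech Session, Tech Soundcheck, Percussion Tracking, Full Tracking, Brass Block, Sectional Warm-up, Soloist Mixing, Tech Overdub.
Tech Soundcheck starts after Tech Session ends, so Tech Session has no further overlaps.
Percussion Tracking starts after Tech Soundcheck ends, so Tech Soundcheck has no further overlaps.
Full Tracking starts before Percussion Tracking ends → Percussion Tracking and Full Tracking overlap.
Brass Block starts after Percussion Tracking ends, so Percussion Tracking has no further overlaps.
Brass Block starts exactly when Full Tracking ends (back-to-back, no overlap), so Full Tracking has no further overlaps.
Sectional Warm-up starts after Brass Block ends, so Brass Block has no further overlaps.
Soloist Mixing starts before Sectional Warm-up ends → Sectional Warm-up and Soloist Mixing overlap.
Tech Overdub starts after Sectional Warm-up ends.
Tech Overdub starts after Soloist Mixing ends.

Full Tracking & Percussion Tracking, Sectional Warm-up & Soloist Mixing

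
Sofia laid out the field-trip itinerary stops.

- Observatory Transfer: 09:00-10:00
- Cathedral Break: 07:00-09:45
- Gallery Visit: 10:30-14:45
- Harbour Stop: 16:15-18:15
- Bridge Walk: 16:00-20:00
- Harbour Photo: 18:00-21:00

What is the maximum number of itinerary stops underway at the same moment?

3

Sweep the timeline, counting +1 at each start and −1 at each end (ends before starts at a tie):
07:00 start Cathedral Break → 1
09:00 start Observatory Transfer → 2
09:45 end Cathedral Break → 1
10:00 end Observatory Transfer → 0
10:30 start Gallery Visit → 1
14:45 end Gallery Visit → 0
16:00 start Bridge Walk → 1
16:15 start Harbour Stop → 2
18:00 start Harbour Photo → 3
18:15 end Harbour Stop → 2
20:00 end Bridge Walk → 1
21:00 end Harbour Photo → 0
Peak is 3, at 18:00 (Bridge Walk, Harbour Photo, Harbour Stop).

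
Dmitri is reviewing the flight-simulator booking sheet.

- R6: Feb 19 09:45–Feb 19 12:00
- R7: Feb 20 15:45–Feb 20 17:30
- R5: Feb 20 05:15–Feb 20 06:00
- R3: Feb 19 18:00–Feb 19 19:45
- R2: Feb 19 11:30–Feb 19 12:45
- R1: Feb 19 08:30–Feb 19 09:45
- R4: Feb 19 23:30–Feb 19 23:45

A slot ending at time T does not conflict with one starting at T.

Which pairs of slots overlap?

R2 & R6

Check each pair: they overlap iff neither finishes before the other starts.
Sorted by start: R1, R6, R2, R3, R4, R5, R7.
R6 starts exactly when R1 ends (back-to-back, no overlap), so R1 has no further overlaps.
R2 starts before R6 ends → R6 and R2 overlap.
R3 starts after R6 ends, so R6 has no further overlaps.
R3 starts after R2 ends, so R2 has no further overlaps.
R4 starts after R3 ends, so R3 has no further overlaps.
R5 starts after R4 ends, so R4 has no further overlaps.
R7 starts after R5 ends.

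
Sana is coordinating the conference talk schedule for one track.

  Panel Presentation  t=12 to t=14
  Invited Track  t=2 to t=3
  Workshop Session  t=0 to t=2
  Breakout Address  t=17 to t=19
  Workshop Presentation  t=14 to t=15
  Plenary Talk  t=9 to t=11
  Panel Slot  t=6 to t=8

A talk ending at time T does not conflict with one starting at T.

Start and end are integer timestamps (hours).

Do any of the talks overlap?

No

Two intervals overlap when each starts before the other ends.
Sorted by start: Workshop Session, Invited Track, Panel Slot, Plenary Talk, Panel Presentation, Workshop Presentation, Breakout Address.
Invited Track starts exactly when Workshop Session ends (back-to-back, no overlap); Workshop Session is clear from here.
Panel Slot starts after Invited Track ends; Invited Track is clear from here.
Plenary Talk starts after Panel Slot ends; Panel Slot is clear from here.
Panel Presentation starts after Plenary Talk ends; Plenary Talk is clear from here.
Workshop Presentation starts exactly when Panel Presentation ends (back-to-back, no overlap); Panel Presentation is clear from here.
Breakout Address starts after Workshop Presentation ends.
Every pair is clear; the schedule has no overlaps.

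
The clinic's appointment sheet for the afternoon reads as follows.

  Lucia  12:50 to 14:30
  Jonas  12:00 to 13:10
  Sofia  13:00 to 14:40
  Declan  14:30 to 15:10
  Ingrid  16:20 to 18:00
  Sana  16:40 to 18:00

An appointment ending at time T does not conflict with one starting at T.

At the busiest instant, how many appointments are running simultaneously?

Sort all start/end points and keep a running count:
12:00 start Jonas → 1
12:50 start Lucia → 2
13:00 start Sofia → 3
13:10 end Jonas → 2
14:30 end Lucia → 1
14:30 start Declan → 2
14:40 end Sofia → 1
15:10 end Declan → 0
16:20 start Ingrid → 1
16:40 start Sana → 2
18:00 end Ingrid → 1
18:00 end Sana → 0
Peak is 3, at 13:00 (Jonas, Lucia, Sofia).

3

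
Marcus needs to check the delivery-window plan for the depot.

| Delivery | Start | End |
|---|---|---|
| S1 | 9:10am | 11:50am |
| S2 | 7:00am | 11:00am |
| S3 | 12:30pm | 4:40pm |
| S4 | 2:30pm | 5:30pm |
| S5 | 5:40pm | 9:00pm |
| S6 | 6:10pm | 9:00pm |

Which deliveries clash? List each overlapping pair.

S1 & S2, S3 & S4, S5 & S6

Sorted by start: S2, S1, S3, S4, S5, S6.
S1 starts before S2 ends → S2 and S1 overlap.
S3 starts after S2 ends; S2 is clear from here.
S3 starts after S1 ends; S1 is clear from here.
S4 starts before S3 ends → S3 and S4 overlap.
S5 starts after S3 ends; S3 is clear from here.
S5 starts after S4 ends; S4 is clear from here.
S6 starts before S5 ends → S5 and S6 overlap.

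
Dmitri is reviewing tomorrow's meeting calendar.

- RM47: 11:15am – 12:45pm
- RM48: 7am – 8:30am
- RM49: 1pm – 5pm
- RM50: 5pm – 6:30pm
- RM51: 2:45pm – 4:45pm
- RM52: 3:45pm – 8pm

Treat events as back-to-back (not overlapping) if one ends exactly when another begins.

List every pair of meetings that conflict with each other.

Sorted by start: RM48, RM47, RM49, RM51, RM52, RM50.
RM47 starts after RM48 ends; RM48 is clear from here.
RM49 starts after RM47 ends; RM47 is clear from here.
RM51 starts before RM49 ends → RM49 and RM51 overlap.
RM52 starts before RM49 ends → RM49 and RM52 overlap.
RM50 starts exactly when RM49 ends (back-to-back, no overlap).
RM52 starts before RM51 ends → RM51 and RM52 overlap.
RM50 starts after RM51 ends.
RM50 starts before RM52 ends → RM52 and RM50 overlap.

RM49 & RM51, RM49 & RM52, RM50 & RM52, RM51 & RM52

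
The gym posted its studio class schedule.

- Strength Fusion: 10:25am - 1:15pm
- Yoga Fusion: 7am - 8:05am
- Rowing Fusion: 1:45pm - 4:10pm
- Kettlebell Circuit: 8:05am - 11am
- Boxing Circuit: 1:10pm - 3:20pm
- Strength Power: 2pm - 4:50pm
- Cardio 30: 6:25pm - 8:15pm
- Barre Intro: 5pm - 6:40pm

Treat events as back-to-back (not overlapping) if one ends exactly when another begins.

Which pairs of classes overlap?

Two intervals overlap when each starts before the other ends.
Sorted by start: Yoga Fusion, Kettlebell Circuit, Strength Fusion, Boxing Circuit, Rowing Fusion, Strength Power, Barre Intro, Cardio 30.
Kettlebell Circuit starts exactly when Yoga Fusion ends (back-to-back, no overlap), so nothing later overlaps Yoga Fusion either.
Strength Fusion starts before Kettlebell Circuit ends → Kettlebell Circuit and Strength Fusion overlap.
Boxing Circuit starts after Kettlebell Circuit ends, so nothing later overlaps Kettlebell Circuit either.
Boxing Circuit starts before Strength Fusion ends → Strength Fusion and Boxing Circuit overlap.
Rowing Fusion starts after Strength Fusion ends, so nothing later overlaps Strength Fusion either.
Rowing Fusion starts before Boxing Circuit ends → Boxing Circuit and Rowing Fusion overlap.
Strength Power starts before Boxing Circuit ends → Boxing Circuit and Strength Power overlap.
Barre Intro starts after Boxing Circuit ends, so nothing later overlaps Boxing Circuit either.
Strength Power starts before Rowing Fusion ends → Rowing Fusion and Strength Power overlap.
Barre Intro starts after Rowing Fusion ends, so nothing later overlaps Rowing Fusion either.
Barre Intro starts after Strength Power ends, so nothing later overlaps Strength Power either.
Cardio 30 starts before Barre Intro ends → Barre Intro and Cardio 30 overlap.

Barre Intro & Cardio 30, Boxing Circuit & Rowing Fusion, Boxing Circuit & Strength Fusion, Boxing Circuit & Strength Power, Kettlebell Circuit & Strength Fusion, Rowing Fusion & Strength Power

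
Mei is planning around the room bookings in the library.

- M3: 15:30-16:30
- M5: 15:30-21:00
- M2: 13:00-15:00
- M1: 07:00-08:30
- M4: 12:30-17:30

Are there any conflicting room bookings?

Sorted by start: M1, M4, M2, M3, M5.
M4 starts after M1 ends; M1 is clear from here.
M2 starts before M4 ends → M4 and M2 overlap.
That's a conflict, so the schedule is not conflict-free.

Yes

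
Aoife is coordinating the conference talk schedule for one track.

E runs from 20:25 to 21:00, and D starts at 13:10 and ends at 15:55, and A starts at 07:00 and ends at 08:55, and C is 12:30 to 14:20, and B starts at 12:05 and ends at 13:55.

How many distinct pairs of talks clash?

3

Sorted by start: A, B, C, D, E.
B starts after A ends, so nothing later overlaps A either.
C starts before B ends → B and C overlap.
D starts before B ends → B and D overlap.
E starts after B ends.
D starts before C ends → C and D overlap.
E starts after C ends.
E starts after D ends.
Overlapping pairs: B & C, B & D, C & D — 3 in total.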